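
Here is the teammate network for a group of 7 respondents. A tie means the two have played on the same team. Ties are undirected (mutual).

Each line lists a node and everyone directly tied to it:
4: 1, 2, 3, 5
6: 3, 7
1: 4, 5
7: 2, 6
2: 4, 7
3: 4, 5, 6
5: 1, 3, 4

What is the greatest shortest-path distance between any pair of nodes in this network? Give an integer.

Eccentricity of each node (its greatest distance to any other): 1:3, 2:2, 3:2, 4:2, 5:3, 6:3, 7:3.
The maximum eccentricity is 3, realized for instance by the pair 1–6 via 1 – 4 – 3 – 6. So the diameter is 3.

3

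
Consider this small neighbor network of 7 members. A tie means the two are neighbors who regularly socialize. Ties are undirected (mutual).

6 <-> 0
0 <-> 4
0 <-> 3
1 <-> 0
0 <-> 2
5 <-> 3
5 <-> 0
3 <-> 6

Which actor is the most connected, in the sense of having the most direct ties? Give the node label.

0

Degrees — 0:6, 1:1, 2:1, 3:3, 4:1, 5:2, 6:2.
The maximum is 6, attained only by 0.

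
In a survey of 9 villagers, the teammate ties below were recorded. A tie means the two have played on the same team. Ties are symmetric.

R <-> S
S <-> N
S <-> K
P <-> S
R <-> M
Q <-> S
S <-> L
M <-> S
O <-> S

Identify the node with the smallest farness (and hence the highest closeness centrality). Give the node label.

S

Farness (sum of distances to all others) for each node — K:15, L:15, M:14, N:15, O:15, P:15, Q:15, R:14, S:8.
The smallest farness is 8, for S, so S has the highest closeness.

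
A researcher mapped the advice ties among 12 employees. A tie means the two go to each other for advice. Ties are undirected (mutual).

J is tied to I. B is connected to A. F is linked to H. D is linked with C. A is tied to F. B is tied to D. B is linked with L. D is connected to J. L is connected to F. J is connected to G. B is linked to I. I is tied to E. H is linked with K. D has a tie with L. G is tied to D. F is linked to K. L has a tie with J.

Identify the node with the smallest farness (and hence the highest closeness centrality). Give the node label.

Farness (sum of distances to all others) for each node — A:24, B:20, C:30, D:20, E:35, F:23, G:27, H:32, I:25, J:21, K:32, L:19.
The smallest farness is 19, for L, so L has the highest closeness.

L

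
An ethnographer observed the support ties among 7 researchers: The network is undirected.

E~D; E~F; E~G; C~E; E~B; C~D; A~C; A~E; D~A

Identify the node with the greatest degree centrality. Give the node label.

E

Degrees — A:3, B:1, C:3, D:3, E:6, F:1, G:1.
The maximum is 6, attained only by E.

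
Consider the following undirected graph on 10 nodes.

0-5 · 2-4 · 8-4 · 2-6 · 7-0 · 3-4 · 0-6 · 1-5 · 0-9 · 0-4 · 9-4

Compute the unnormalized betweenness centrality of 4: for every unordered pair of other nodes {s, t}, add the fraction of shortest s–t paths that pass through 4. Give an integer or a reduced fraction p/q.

Pairs whose geodesics pass through 4 — 3–2: 1; 3–7: 1; 3–0: 1; 3–1: 1; 3–8: 1; 3–6: 2/2; 3–9: 1; 3–5: 1; 2–7: 1/2; 2–0: 1/2; 2–1: 1/2; 2–8: 1; 2–9: 1; 2–5: 1/2 … (+6 more pairs).
All other pairs contribute 0.
Summing the contributions gives betweenness(4) = 18.

18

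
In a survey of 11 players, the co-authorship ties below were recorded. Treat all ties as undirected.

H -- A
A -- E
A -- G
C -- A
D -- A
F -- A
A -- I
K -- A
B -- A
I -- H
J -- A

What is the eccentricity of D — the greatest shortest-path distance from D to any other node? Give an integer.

Distances from D: A:1, B:2, C:2, E:2, F:2, G:2, H:2, I:2, J:2, K:2.
The largest is 2 (to E, H, F, K, G, J, C, I, and B), so the eccentricity of D is 2.

2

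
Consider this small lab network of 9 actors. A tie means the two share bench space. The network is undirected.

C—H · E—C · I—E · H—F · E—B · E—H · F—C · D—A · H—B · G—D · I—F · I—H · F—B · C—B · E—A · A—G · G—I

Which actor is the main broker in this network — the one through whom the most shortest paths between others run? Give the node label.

Unnormalized betweenness of each node: A:9/2, B:9/20, C:9/20, D:0, E:127/15, F:7/6, G:16/5, H:97/60, I:123/20.
E has the largest value, 127/15, making it the main broker — the node through which the most shortest paths run.

E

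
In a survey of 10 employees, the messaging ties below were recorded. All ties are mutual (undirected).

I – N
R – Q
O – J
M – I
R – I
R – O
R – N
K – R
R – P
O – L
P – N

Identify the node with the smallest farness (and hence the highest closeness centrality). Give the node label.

Farness (sum of distances to all others) for each node — I:17, J:24, K:20, L:24, M:25, N:17, O:16, P:19, Q:20, R:12.
The smallest farness is 12, for R, so R has the highest closeness.

R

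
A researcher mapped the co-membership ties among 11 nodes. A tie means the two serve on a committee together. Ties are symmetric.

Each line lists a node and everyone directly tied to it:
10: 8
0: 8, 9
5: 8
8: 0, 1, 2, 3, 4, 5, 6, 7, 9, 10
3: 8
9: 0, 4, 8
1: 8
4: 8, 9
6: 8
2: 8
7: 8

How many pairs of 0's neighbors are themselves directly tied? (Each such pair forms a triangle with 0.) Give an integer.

1

0's neighbors: 8 and 9.
Neighbor pairs that are themselves tied: 0–8–9. Each forms one triangle with 0, for 1 in total.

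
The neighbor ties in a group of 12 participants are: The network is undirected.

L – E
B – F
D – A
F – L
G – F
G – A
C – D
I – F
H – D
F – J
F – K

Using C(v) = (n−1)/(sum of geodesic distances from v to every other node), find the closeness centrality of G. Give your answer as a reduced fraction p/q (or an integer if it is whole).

11/23

Distances from G: A:1, B:2, C:3, D:2, E:3, F:1, H:3, I:2, J:2, K:2, L:2. Sum = 23.
n = 12, so closeness = 11/23.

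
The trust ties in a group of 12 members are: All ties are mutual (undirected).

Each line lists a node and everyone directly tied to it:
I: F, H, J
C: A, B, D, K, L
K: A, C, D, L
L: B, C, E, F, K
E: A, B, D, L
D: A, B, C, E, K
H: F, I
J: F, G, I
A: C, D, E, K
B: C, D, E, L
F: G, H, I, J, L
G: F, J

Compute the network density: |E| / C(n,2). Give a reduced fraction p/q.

23/66

There are 23 edges and 12 nodes, so the maximum possible is C(12,2) = 66.
Density = 23/66.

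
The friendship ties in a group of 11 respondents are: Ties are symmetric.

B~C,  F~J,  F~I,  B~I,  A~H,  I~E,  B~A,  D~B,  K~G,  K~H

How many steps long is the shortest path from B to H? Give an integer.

One shortest route is B – A – H, which uses 2 edges, and B and H are not directly tied, so nothing shorter exists. So d(B,H) = 2.

2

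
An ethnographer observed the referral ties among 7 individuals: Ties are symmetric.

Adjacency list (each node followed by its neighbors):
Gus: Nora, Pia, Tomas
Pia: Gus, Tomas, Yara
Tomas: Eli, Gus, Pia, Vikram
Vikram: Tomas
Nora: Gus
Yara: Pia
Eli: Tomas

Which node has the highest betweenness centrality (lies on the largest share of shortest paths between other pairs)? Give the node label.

Unnormalized betweenness of each node: Eli:0, Gus:5, Nora:0, Pia:5, Tomas:9, Vikram:0, Yara:0.
Tomas has the largest value, 9, making it the main broker — the node through which the most shortest paths run.

Tomas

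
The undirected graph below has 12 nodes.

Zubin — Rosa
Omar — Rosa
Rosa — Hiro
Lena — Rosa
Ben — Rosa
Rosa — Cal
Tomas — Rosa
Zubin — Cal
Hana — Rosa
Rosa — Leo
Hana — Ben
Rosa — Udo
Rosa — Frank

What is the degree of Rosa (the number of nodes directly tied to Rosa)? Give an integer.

11

Rosa is directly tied to Ben, Cal, Frank, Hana, Hiro, Lena, Leo, Omar, Tomas, Udo, and Zubin. That is 11 neighbors, so the degree of Rosa is 11.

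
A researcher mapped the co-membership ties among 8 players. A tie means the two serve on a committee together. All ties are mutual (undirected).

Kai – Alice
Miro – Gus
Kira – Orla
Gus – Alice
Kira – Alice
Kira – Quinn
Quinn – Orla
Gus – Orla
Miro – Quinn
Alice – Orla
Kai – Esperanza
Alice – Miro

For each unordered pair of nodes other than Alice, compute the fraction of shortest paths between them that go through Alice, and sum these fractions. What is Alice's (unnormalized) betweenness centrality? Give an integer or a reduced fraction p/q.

Pairs whose geodesics pass through Alice — Kai–Kira: 1; Kai–Miro: 1; Kai–Gus: 1; Kai–Quinn: 3/3; Kai–Orla: 1; Esperanza–Kira: 1; Esperanza–Miro: 1; Esperanza–Gus: 1; Esperanza–Quinn: 3/3; Esperanza–Orla: 1; Kira–Miro: 1/2; Kira–Gus: 1/2; Miro–Orla: 1/3.
All other pairs contribute 0.
Summing the contributions gives betweenness(Alice) = 34/3.

34/3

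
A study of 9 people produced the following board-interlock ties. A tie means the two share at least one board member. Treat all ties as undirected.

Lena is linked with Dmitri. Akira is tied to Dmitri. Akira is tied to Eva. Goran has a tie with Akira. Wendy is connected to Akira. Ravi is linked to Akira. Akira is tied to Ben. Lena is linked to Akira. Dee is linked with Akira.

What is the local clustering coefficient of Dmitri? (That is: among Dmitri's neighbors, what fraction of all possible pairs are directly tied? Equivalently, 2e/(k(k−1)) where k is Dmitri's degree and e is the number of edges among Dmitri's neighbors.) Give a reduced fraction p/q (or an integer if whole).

1

Dmitri's neighbors: Akira and Lena (k = 2).
Possible neighbor pairs: C(2,2) = 1. Edges among them: Akira–Lena → e = 1.
Clustering(Dmitri) = 1/1.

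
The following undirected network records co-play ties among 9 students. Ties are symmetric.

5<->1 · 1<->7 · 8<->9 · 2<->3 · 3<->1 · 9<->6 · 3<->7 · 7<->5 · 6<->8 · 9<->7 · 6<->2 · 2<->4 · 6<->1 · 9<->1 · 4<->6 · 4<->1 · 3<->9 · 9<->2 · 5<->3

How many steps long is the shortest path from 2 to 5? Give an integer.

2

One shortest route is 2 – 3 – 5, which uses 2 edges, and 2 and 5 are not directly tied, so nothing shorter exists. So d(2,5) = 2.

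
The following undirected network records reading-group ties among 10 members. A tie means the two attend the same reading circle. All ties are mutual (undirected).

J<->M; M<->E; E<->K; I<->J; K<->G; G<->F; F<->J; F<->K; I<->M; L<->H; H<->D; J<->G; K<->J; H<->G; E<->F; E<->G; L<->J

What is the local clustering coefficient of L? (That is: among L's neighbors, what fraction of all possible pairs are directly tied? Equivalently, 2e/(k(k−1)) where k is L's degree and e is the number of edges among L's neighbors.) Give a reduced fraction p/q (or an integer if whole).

0

L's neighbors: H and J (k = 2).
Possible neighbor pairs: C(2,2) = 1. Edges among them: none → e = 0.
Clustering(L) = 0/1.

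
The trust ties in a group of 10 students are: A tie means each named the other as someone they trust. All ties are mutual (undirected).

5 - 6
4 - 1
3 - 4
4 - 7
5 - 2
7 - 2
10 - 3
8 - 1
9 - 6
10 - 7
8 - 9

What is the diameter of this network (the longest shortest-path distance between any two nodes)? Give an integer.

5

Eccentricity of each node (its greatest distance to any other): 1:4, 2:4, 3:5, 4:4, 5:4, 6:5, 7:4, 8:4, 9:5, 10:5.
The maximum eccentricity is 5, realized for instance by the pair 10–9 via 10 – 7 – 2 – 5 – 6 – 9. So the diameter is 5.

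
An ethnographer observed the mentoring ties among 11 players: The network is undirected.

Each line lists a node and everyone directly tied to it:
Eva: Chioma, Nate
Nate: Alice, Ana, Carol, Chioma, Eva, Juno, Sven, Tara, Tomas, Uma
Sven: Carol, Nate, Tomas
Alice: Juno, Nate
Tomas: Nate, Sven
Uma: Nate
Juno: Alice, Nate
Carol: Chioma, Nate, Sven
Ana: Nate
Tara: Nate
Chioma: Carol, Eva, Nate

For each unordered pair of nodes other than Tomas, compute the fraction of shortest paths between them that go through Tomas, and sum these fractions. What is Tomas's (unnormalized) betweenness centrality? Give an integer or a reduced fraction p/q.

No shortest path between any pair of other nodes passes through Tomas.
Summing the contributions gives betweenness(Tomas) = 0.

0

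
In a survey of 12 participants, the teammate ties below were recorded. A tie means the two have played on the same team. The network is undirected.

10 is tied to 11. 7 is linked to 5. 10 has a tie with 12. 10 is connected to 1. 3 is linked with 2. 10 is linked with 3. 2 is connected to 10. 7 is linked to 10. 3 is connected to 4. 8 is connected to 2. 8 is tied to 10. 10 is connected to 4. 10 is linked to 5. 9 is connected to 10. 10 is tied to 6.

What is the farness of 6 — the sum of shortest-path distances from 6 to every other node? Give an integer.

21

Distances from 6: 1:2, 2:2, 3:2, 4:2, 5:2, 7:2, 8:2, 9:2, 10:1, 11:2, 12:2.
Sum = 2 + 2 + 2 + 2 + 2 + 2 + 2 + 2 + 1 + 2 + 2 = 21.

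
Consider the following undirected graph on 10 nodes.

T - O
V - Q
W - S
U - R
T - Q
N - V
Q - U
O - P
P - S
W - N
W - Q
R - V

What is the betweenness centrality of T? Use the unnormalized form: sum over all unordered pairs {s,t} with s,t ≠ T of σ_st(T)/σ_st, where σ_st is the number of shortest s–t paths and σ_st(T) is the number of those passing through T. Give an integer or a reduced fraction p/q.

Pairs whose geodesics pass through T — Q–O: 1; Q–P: 1/2; O–W: 1/2; O–N: 2/3; O–V: 1; O–R: 2/2; O–U: 1; P–V: 1/3; P–R: 2/5; P–U: 1/2.
All other pairs contribute 0.
Summing the contributions gives betweenness(T) = 69/10.

69/10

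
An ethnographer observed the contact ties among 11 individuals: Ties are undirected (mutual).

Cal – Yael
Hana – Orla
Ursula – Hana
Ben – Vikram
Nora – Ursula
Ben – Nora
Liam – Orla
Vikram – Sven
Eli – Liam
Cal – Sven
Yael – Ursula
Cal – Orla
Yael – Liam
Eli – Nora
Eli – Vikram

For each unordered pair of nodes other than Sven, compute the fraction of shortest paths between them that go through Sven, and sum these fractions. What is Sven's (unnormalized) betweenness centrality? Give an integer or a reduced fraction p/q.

Pairs whose geodesics pass through Sven — Yael–Vikram: 1/2; Eli–Cal: 1/3; Ben–Cal: 1; Ben–Orla: 1/4; Vikram–Cal: 1; Vikram–Orla: 1/2; Vikram–Hana: 1/4.
All other pairs contribute 0.
Summing the contributions gives betweenness(Sven) = 23/6.

23/6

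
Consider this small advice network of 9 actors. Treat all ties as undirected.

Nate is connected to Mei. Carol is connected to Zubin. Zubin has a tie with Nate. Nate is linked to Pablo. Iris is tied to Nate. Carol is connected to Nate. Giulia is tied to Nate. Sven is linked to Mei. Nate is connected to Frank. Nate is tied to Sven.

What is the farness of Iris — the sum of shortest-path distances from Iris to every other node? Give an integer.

Distances from Iris: Carol:2, Frank:2, Giulia:2, Mei:2, Nate:1, Pablo:2, Sven:2, Zubin:2.
Sum = 2 + 2 + 2 + 2 + 1 + 2 + 2 + 2 = 15.

15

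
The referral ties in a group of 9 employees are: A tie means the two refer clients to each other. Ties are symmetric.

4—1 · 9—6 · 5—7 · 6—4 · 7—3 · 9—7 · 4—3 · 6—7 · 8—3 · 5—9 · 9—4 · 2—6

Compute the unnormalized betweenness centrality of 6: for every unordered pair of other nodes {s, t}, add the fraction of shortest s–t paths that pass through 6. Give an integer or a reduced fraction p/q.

Pairs whose geodesics pass through 6 — 1–2: 1; 1–7: 1/3; 2–4: 1; 2–9: 1; 2–5: 2/2; 2–7: 1; 2–3: 2/2; 2–8: 2/2; 4–7: 1/3.
All other pairs contribute 0.
Summing the contributions gives betweenness(6) = 23/3.

23/3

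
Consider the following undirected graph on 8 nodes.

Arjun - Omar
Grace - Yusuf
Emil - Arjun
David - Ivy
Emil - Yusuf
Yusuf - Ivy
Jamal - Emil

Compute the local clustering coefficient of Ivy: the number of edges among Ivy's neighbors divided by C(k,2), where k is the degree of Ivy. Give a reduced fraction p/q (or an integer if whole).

Ivy's neighbors: David and Yusuf (k = 2).
Possible neighbor pairs: C(2,2) = 1. Edges among them: none → e = 0.
Clustering(Ivy) = 0/1.

0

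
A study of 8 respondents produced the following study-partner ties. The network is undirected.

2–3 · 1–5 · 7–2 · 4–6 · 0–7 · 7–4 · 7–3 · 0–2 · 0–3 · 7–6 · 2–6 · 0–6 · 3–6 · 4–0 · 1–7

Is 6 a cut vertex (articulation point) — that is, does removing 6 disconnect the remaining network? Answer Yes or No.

No

Even without 6, every remaining node can still reach every other (the residual graph is connected), so 6 is not a cut vertex.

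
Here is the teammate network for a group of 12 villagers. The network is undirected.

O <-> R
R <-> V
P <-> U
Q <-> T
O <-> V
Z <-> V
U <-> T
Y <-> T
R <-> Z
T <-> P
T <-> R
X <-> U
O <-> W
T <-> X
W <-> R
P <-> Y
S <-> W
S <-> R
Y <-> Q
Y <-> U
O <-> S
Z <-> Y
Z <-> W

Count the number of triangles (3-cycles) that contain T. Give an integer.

5

T's neighbors: P, Q, R, U, X, and Y.
Neighbor pairs that are themselves tied: T–P–U; T–P–Y; T–Q–Y; T–U–X; T–U–Y. Each forms one triangle with T, for 5 in total.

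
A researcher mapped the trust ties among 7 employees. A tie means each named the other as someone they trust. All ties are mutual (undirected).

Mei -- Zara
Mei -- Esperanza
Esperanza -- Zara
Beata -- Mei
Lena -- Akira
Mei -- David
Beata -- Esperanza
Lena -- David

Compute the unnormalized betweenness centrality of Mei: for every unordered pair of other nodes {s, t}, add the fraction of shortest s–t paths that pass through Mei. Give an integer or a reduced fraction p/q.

19/2

Pairs whose geodesics pass through Mei — Zara–Beata: 1/2; Zara–Akira: 1; Zara–David: 1; Zara–Lena: 1; Esperanza–Akira: 1; Esperanza–David: 1; Esperanza–Lena: 1; Beata–Akira: 1; Beata–David: 1; Beata–Lena: 1.
All other pairs contribute 0.
Summing the contributions gives betweenness(Mei) = 19/2.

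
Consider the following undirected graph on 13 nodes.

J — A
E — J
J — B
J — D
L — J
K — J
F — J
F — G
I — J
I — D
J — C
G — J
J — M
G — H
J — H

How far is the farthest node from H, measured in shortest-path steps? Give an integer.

Distances from H: A:2, B:2, C:2, D:2, E:2, F:2, G:1, I:2, J:1, K:2, L:2, M:2.
The largest is 2 (to K, B, L, D, M, C, I, E, F, and A), so the eccentricity of H is 2.

2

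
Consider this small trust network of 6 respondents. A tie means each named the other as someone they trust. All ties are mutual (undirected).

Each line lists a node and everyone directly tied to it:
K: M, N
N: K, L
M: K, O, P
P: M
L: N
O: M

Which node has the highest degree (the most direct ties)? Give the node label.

Degrees — K:2, L:1, M:3, N:2, O:1, P:1.
The maximum is 3, attained only by M.

M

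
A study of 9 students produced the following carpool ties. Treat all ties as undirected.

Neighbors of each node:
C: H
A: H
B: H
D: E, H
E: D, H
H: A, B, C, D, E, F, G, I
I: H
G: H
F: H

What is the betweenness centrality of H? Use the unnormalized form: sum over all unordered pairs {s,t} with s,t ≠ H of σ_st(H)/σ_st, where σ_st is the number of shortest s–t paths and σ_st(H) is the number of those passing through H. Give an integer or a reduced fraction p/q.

27

Pairs whose geodesics pass through H — A–I: 1; A–F: 1; A–D: 1; A–G: 1; A–B: 1; A–E: 1; A–C: 1; I–F: 1; I–D: 1; I–G: 1; I–B: 1; I–E: 1; I–C: 1; F–D: 1 … (+13 more pairs).
All other pairs contribute 0.
Summing the contributions gives betweenness(H) = 27.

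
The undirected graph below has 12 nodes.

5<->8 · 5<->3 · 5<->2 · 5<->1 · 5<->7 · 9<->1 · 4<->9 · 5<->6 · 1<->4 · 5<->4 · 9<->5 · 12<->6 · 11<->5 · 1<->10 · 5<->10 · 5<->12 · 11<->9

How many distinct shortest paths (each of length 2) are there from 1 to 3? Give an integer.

1

The shortest distance is 2, and the only length-2 path is 1–5–3. So there is exactly 1 shortest path.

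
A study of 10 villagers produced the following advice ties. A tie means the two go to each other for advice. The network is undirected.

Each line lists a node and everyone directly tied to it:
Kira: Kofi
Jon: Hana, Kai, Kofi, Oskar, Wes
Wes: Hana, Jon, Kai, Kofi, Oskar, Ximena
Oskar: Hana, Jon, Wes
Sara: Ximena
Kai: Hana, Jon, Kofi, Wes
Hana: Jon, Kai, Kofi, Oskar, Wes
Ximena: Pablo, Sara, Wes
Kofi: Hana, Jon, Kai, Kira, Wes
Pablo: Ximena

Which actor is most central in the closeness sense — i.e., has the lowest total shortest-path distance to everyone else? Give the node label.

Farness (sum of distances to all others) for each node — Hana:15, Jon:15, Kai:16, Kira:23, Kofi:15, Oskar:18, Pablo:24, Sara:24, Wes:12, Ximena:16.
The smallest farness is 12, for Wes, so Wes has the highest closeness.

Wes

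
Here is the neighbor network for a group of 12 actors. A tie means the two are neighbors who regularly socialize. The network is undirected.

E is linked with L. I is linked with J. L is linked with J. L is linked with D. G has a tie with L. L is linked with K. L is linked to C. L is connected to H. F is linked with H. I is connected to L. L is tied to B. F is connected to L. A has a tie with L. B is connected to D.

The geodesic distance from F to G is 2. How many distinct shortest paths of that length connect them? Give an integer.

The shortest distance is 2, and the only length-2 path is F–L–G. So there is exactly 1 shortest path.

1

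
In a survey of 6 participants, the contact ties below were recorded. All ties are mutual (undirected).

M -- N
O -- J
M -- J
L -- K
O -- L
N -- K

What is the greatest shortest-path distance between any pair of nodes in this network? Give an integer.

Eccentricity of each node (its greatest distance to any other): J:3, K:3, L:3, M:3, N:3, O:3.
The maximum eccentricity is 3, realized for instance by the pair K–J via K – L – O – J. So the diameter is 3.

3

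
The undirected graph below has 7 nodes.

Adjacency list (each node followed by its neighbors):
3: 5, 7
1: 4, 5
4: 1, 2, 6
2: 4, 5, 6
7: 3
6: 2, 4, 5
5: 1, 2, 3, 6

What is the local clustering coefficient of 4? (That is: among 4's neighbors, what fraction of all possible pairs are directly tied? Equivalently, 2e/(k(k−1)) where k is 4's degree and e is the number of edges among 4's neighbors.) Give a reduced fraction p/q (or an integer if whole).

4's neighbors: 1, 2, and 6 (k = 3).
Possible neighbor pairs: C(3,2) = 3. Edges among them: 2–6 → e = 1.
Clustering(4) = 1/3.

1/3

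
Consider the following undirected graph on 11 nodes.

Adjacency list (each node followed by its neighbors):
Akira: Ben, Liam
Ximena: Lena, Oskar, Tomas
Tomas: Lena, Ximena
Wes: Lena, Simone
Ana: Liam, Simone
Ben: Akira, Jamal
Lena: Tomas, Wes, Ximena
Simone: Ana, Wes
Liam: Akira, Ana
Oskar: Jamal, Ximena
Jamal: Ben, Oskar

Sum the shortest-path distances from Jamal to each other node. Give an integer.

Distances from Jamal: Akira:2, Ana:4, Ben:1, Lena:3, Liam:3, Oskar:1, Simone:5, Tomas:3, Wes:4, Ximena:2.
Sum = 2 + 4 + 1 + 3 + 3 + 1 + 5 + 3 + 4 + 2 = 28.

28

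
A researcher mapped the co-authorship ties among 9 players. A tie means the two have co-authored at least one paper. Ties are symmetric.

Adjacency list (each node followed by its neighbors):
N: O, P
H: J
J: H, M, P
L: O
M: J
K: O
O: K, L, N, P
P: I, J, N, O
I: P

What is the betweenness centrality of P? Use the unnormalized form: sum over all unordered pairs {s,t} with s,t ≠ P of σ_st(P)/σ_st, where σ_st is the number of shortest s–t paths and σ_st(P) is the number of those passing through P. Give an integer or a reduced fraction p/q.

19

Pairs whose geodesics pass through P — L–J: 1; L–H: 1; L–I: 1; L–M: 1; N–J: 1; N–H: 1; N–I: 1; N–M: 1; J–O: 1; J–K: 1; J–I: 1; O–H: 1; O–I: 1; O–M: 1 … (+5 more pairs).
All other pairs contribute 0.
Summing the contributions gives betweenness(P) = 19.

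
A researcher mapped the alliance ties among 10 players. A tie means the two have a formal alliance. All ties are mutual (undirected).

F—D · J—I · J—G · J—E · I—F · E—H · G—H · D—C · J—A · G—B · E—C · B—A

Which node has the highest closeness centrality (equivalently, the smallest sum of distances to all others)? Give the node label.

Farness (sum of distances to all others) for each node — A:21, B:25, C:21, D:25, E:17, F:23, G:19, H:21, I:19, J:15.
The smallest farness is 15, for J, so J has the highest closeness.

J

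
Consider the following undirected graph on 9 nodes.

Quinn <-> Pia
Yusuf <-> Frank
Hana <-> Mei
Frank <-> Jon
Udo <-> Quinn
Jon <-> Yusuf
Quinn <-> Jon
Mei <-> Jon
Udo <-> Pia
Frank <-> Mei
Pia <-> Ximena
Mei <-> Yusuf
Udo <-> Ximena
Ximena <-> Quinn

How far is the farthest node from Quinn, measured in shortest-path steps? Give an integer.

3

Distances from Quinn: Frank:2, Hana:3, Jon:1, Mei:2, Pia:1, Udo:1, Ximena:1, Yusuf:2.
The largest is 3 (to Hana), so the eccentricity of Quinn is 3.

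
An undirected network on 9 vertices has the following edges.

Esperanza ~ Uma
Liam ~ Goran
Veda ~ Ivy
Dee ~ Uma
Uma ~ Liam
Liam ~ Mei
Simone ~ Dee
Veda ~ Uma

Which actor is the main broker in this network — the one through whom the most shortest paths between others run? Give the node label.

Uma

Unnormalized betweenness of each node: Dee:7, Esperanza:0, Goran:0, Ivy:0, Liam:13, Mei:0, Simone:0, Uma:23, Veda:7.
Uma has the largest value, 23, making it the main broker — the node through which the most shortest paths run.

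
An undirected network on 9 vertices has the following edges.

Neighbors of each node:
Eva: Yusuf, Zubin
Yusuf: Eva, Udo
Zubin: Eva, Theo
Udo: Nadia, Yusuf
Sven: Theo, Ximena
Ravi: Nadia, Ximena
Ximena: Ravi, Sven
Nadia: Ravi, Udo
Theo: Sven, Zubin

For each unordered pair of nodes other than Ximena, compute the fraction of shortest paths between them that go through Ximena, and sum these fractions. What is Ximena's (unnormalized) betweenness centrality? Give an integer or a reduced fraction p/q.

Pairs whose geodesics pass through Ximena — Zubin–Ravi: 1; Theo–Ravi: 1; Theo–Nadia: 1; Sven–Ravi: 1; Sven–Nadia: 1; Sven–Udo: 1.
All other pairs contribute 0.
Summing the contributions gives betweenness(Ximena) = 6.

6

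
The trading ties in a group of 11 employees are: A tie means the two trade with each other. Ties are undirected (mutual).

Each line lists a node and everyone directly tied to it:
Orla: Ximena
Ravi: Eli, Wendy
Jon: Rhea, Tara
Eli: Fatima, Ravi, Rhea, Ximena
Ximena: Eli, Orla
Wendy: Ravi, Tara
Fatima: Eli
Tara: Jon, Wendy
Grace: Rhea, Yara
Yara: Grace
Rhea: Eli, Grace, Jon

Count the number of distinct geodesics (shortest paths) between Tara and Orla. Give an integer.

2

The shortest distance is 5. The length-5 paths are: Tara–Jon–Rhea–Eli–Ximena–Orla; Tara–Wendy–Ravi–Eli–Ximena–Orla.
That gives 2 distinct shortest paths.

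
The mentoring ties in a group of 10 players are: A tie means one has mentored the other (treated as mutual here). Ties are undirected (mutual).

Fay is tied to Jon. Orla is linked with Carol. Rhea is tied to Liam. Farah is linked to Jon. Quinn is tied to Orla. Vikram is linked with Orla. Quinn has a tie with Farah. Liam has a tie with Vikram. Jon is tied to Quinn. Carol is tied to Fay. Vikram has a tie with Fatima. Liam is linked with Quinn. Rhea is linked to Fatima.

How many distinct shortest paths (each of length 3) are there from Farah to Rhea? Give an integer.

1

The shortest distance is 3, and the only length-3 path is Farah–Quinn–Liam–Rhea. So there is exactly 1 shortest path.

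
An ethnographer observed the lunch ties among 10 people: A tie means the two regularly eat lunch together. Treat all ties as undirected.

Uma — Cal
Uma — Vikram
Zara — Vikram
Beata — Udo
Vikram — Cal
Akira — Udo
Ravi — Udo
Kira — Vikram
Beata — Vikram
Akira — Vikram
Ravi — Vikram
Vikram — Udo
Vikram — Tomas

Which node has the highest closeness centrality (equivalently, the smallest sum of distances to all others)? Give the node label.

Vikram

Farness (sum of distances to all others) for each node — Akira:16, Beata:16, Cal:16, Kira:17, Ravi:16, Tomas:17, Udo:14, Uma:16, Vikram:9, Zara:17.
The smallest farness is 9, for Vikram, so Vikram has the highest closeness.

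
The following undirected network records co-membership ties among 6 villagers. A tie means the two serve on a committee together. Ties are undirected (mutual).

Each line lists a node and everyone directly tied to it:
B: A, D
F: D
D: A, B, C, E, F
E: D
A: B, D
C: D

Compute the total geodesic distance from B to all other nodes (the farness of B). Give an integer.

Distances from B: A:1, C:2, D:1, E:2, F:2.
Sum = 1 + 2 + 1 + 2 + 2 = 8.

8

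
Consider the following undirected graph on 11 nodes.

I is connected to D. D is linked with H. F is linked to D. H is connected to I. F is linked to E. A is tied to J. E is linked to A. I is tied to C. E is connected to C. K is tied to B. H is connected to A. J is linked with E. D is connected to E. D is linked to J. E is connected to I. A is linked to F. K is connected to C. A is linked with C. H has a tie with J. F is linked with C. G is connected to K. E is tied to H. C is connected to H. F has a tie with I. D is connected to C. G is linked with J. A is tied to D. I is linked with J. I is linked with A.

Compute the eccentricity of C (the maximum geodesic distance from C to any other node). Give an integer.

2

Distances from C: A:1, B:2, D:1, E:1, F:1, G:2, H:1, I:1, J:2, K:1.
The largest is 2 (to B, G, and J), so the eccentricity of C is 2.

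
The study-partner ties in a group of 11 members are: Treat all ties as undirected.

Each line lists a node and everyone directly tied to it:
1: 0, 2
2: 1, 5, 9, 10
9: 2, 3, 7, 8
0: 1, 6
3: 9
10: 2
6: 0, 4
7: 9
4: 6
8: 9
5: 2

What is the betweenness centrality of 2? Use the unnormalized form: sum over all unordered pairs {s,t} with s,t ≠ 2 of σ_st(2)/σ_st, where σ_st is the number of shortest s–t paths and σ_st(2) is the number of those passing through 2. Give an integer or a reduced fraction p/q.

33

Pairs whose geodesics pass through 2 — 0–5: 1; 0–10: 1; 0–7: 1; 0–8: 1; 0–3: 1; 0–9: 1; 5–10: 1; 5–7: 1; 5–4: 1; 5–8: 1; 5–6: 1; 5–3: 1; 5–9: 1; 5–1: 1 … (+19 more pairs).
All other pairs contribute 0.
Summing the contributions gives betweenness(2) = 33.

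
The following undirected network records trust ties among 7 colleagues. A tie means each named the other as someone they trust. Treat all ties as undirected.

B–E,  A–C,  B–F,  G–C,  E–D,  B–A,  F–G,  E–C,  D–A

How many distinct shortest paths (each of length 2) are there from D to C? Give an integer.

The shortest distance is 2. The length-2 paths are: D–E–C; D–A–C.
That gives 2 distinct shortest paths.

2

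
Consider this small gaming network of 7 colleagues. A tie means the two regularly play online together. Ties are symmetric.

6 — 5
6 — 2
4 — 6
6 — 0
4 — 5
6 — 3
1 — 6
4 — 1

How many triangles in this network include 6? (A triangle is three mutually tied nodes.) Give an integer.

2

6's neighbors: 0, 1, 2, 3, 4, and 5.
Neighbor pairs that are themselves tied: 6–1–4; 6–4–5. Each forms one triangle with 6, for 2 in total.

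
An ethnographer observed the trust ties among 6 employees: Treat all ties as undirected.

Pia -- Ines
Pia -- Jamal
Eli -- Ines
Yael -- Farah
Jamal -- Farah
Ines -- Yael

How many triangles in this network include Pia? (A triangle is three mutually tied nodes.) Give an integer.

Pia's neighbors are Ines and Jamal, but none of them are tied to each other, so no triangle contains Pia.

0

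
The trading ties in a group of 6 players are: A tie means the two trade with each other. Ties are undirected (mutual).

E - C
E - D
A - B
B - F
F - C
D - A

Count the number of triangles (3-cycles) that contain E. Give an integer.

E's neighbors are C and D, but none of them are tied to each other, so no triangle contains E.

0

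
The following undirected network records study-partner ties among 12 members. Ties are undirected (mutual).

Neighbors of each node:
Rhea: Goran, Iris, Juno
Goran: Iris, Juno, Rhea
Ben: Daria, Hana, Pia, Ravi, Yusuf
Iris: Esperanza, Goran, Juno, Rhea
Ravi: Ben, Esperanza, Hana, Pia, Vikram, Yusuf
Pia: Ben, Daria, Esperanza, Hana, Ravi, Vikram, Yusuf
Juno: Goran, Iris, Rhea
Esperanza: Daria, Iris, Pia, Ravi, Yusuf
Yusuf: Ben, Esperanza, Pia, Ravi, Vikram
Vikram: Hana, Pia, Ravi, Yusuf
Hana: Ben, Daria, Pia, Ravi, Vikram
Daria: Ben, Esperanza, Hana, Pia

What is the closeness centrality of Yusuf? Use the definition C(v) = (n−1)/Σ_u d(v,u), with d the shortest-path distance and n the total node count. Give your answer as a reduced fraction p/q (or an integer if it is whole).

Distances from Yusuf: Ben:1, Daria:2, Esperanza:1, Goran:3, Hana:2, Iris:2, Juno:3, Pia:1, Ravi:1, Rhea:3, Vikram:1. Sum = 20.
n = 12, so closeness = 11/20.

11/20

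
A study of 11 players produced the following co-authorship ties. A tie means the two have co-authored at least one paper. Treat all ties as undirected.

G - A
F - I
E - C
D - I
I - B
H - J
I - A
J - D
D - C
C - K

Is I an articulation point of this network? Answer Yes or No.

Removing I leaves {F} with no path to {C, D, E, H, J, and K}, so the network splits into 4 components. I is a cut vertex.

Yes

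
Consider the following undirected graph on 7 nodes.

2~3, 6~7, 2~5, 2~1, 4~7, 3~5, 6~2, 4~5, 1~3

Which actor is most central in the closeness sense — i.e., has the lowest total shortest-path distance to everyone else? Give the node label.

Farness (sum of distances to all others) for each node — 1:12, 2:8, 3:10, 4:11, 5:9, 6:10, 7:12.
The smallest farness is 8, for 2, so 2 has the highest closeness.

2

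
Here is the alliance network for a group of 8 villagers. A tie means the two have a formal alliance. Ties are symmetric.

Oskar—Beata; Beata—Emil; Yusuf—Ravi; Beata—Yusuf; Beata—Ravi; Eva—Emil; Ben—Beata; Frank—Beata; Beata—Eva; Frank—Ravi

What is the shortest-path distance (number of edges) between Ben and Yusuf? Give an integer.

2

One shortest route is Ben – Beata – Yusuf, which uses 2 edges, and Ben and Yusuf are not directly tied, so nothing shorter exists. So d(Ben,Yusuf) = 2.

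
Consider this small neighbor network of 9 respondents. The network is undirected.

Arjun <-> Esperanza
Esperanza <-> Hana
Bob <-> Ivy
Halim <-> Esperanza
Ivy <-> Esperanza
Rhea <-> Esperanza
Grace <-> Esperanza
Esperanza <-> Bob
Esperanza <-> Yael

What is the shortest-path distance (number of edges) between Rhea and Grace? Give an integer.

2

One shortest route is Rhea – Esperanza – Grace, which uses 2 edges, and Rhea and Grace are not directly tied, so nothing shorter exists. So d(Rhea,Grace) = 2.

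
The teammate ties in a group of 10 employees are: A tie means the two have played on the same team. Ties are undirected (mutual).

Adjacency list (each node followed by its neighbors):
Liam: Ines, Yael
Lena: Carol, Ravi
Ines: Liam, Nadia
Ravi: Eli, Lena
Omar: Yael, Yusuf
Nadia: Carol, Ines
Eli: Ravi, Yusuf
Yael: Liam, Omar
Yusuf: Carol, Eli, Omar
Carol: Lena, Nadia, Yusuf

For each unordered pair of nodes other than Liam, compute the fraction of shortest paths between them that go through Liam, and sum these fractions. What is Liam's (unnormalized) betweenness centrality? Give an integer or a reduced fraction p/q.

3

Pairs whose geodesics pass through Liam — Yael–Ines: 1; Yael–Nadia: 1; Ines–Omar: 1.
All other pairs contribute 0.
Summing the contributions gives betweenness(Liam) = 3.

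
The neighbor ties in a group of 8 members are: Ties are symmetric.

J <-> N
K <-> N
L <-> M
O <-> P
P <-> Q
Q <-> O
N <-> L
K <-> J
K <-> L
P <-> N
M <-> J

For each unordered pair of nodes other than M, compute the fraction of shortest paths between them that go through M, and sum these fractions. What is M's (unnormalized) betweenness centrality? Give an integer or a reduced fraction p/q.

Pairs whose geodesics pass through M — J–L: 1/3.
All other pairs contribute 0.
Summing the contributions gives betweenness(M) = 1/3.

1/3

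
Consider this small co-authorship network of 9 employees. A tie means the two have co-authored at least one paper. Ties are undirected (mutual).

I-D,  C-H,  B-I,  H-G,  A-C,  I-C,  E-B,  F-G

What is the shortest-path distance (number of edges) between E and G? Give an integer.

One shortest route is E – B – I – C – H – G, which uses 5 edges, and at distance 4 from E we only reach {A, H}, which does not include G. So d(E,G) = 5.

5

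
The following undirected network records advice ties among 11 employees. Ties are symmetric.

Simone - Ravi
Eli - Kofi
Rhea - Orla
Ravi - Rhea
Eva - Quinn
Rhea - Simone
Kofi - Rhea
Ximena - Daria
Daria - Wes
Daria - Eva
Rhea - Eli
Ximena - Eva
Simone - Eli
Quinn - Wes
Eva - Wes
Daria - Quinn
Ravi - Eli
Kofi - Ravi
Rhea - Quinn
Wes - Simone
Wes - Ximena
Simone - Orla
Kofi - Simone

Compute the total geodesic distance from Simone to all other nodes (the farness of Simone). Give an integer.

Distances from Simone: Daria:2, Eli:1, Eva:2, Kofi:1, Orla:1, Quinn:2, Ravi:1, Rhea:1, Wes:1, Ximena:2.
Sum = 2 + 1 + 2 + 1 + 1 + 2 + 1 + 1 + 1 + 2 = 14.

14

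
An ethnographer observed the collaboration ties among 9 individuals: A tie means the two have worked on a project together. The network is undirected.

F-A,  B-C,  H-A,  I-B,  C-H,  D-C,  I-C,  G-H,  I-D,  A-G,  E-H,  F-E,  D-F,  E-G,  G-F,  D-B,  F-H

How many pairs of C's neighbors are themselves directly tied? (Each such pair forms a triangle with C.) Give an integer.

C's neighbors: B, D, H, and I.
Neighbor pairs that are themselves tied: C–B–D; C–B–I; C–D–I. Each forms one triangle with C, for 3 in total.

3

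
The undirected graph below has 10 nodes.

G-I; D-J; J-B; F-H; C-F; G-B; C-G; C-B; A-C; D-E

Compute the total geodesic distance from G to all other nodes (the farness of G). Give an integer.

Distances from G: A:2, B:1, C:1, D:3, E:4, F:2, H:3, I:1, J:2.
Sum = 2 + 1 + 1 + 3 + 4 + 2 + 3 + 1 + 2 = 19.

19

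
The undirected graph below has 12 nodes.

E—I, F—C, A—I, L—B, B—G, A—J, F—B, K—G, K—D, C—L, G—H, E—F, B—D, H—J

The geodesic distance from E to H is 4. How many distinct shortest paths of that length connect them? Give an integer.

2

The shortest distance is 4. The length-4 paths are: E–I–A–J–H; E–F–B–G–H.
That gives 2 distinct shortest paths.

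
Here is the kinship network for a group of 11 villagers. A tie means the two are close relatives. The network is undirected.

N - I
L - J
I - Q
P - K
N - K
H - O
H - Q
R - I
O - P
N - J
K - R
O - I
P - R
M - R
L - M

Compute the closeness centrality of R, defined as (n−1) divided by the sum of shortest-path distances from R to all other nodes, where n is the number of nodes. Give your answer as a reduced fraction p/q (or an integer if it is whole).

5/9

Distances from R: H:3, I:1, J:3, K:1, L:2, M:1, N:2, O:2, P:1, Q:2. Sum = 18.
n = 11, so closeness = 10/18 = 5/9.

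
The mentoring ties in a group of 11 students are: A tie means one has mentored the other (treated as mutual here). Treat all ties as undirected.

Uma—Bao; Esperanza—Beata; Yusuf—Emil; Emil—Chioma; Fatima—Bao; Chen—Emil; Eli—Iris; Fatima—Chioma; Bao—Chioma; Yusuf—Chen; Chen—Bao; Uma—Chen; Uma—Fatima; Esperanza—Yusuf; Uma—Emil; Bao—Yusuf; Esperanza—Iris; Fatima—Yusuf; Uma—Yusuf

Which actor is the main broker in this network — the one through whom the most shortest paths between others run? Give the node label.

Unnormalized betweenness of each node: Bao:17/6, Beata:0, Chen:1/4, Chioma:7/12, Eli:0, Emil:5/2, Esperanza:23, Fatima:2, Iris:9, Uma:11/12, Yusuf:299/12.
Yusuf has the largest value, 299/12, making it the main broker — the node through which the most shortest paths run.

Yusuf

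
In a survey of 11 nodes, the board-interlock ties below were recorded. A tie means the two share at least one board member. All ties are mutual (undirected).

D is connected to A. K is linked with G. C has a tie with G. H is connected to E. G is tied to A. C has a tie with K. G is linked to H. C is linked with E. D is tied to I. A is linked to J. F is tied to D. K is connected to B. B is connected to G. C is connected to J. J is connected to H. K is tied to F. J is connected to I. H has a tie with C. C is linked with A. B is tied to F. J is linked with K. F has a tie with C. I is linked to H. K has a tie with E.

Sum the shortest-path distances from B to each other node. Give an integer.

Distances from B: A:2, C:2, D:2, E:2, F:1, G:1, H:2, I:3, J:2, K:1.
Sum = 2 + 2 + 2 + 2 + 1 + 1 + 2 + 3 + 2 + 1 = 18.

18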